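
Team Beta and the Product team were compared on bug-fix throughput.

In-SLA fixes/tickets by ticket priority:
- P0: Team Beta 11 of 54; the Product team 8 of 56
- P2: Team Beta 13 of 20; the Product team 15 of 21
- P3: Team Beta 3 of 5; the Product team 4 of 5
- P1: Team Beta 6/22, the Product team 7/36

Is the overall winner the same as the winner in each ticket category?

P0: Team Beta 11/54 = 20.4%, the Product team 8/56 = 14.3% → Team Beta
P2: Team Beta 13/20 = 65.0%, the Product team 15/21 = 71.4% → the Product team
P3: Team Beta 3/5 = 60.0%, the Product team 4/5 = 80.0% → the Product team
P1: Team Beta 6/22 = 27.3%, the Product team 7/36 = 19.4% → Team Beta
Overall: Team Beta 33/101 = 32.7%, the Product team 34/118 = 28.8% → Team Beta
Neither sweeps: Team Beta wins 2 of 4 groups, the Product team wins 2. Team Beta wins overall but not every group — no Simpson reversal.

No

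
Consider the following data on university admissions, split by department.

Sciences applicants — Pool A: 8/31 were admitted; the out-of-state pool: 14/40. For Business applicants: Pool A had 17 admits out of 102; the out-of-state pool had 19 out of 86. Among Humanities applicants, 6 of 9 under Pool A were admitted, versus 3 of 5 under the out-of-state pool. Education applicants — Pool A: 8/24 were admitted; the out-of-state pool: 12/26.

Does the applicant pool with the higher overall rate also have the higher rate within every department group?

No

Sciences: Pool A 8/31 = 25.8%, the out-of-state pool 14/40 = 35.0% → the out-of-state pool
Business: Pool A 17/102 = 16.7%, the out-of-state pool 19/86 = 22.1% → the out-of-state pool
Humanities: Pool A 6/9 = 66.7%, the out-of-state pool 3/5 = 60.0% → Pool A
Education: Pool A 8/24 = 33.3%, the out-of-state pool 12/26 = 46.2% → the out-of-state pool
Overall: Pool A 39/166 = 23.5%, the out-of-state pool 48/157 = 30.6% → the out-of-state pool
Neither sweeps: Pool A wins 1 of 4 groups, the out-of-state pool wins 3. The out-of-state pool wins overall but not every group — no Simpson reversal.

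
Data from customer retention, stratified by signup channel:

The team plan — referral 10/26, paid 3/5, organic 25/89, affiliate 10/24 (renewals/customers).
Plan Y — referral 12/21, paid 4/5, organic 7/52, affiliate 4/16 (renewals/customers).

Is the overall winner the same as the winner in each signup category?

No

Referral: the team plan 10/26 = 38.5%, Plan Y 12/21 = 57.1% → Plan Y
Paid: the team plan 3/5 = 60.0%, Plan Y 4/5 = 80.0% → Plan Y
Organic: the team plan 25/89 = 28.1%, Plan Y 7/52 = 13.5% → the team plan
Affiliate: the team plan 10/24 = 41.7%, Plan Y 4/16 = 25.0% → the team plan
Overall: the team plan 48/144 = 33.3%, Plan Y 27/94 = 28.7% → the team plan
Neither sweeps: the team plan wins 2 of 4 groups, Plan Y wins 2. The team plan wins overall but not every group — no Simpson reversal.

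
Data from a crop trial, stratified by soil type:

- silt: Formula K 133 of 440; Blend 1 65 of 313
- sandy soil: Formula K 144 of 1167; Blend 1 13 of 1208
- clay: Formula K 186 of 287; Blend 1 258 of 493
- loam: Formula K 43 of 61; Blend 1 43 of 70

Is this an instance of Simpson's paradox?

Silt: Formula K 133/440 = 30.2%, Blend 1 65/313 = 20.8% → Formula K
Sandy soil: Formula K 144/1167 = 12.3%, Blend 1 13/1208 = 1.1% → Formula K
Clay: Formula K 186/287 = 64.8%, Blend 1 258/493 = 52.3% → Formula K
Loam: Formula K 43/61 = 70.5%, Blend 1 43/70 = 61.4% → Formula K
Overall: Formula K 506/1955 = 25.9%, Blend 1 379/2084 = 18.2% → Formula K
Formula K wins overall and in every soil group — no reversal.

No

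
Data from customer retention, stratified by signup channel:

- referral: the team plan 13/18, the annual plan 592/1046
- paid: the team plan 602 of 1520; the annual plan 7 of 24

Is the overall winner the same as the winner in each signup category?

No

Referral: the team plan 13/18 = 72.2%, the annual plan 592/1046 = 56.6% → the team plan
Paid: the team plan 602/1520 = 39.6%, the annual plan 7/24 = 29.2% → the team plan
Overall: the team plan 615/1538 = 40.0%, the annual plan 599/1070 = 56.0% → the annual plan
The team plan wins each signup group but the annual plan wins overall — the comparison reverses. The team plan's customers skew toward paid, which has a lower base rate.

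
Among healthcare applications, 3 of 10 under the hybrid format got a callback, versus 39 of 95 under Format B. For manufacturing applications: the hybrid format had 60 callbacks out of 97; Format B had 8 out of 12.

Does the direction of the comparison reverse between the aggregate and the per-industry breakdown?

Healthcare: the hybrid format 3/10 = 30.0%, Format B 39/95 = 41.1% → Format B
Manufacturing: the hybrid format 60/97 = 61.9%, Format B 8/12 = 66.7% → Format B
Overall: the hybrid format 63/107 = 58.9%, Format B 47/107 = 43.9% → the hybrid format
Format B wins each industry group but the hybrid format wins overall — the comparison reverses. Format B's applications skew toward healthcare, which has a lower base rate.

Yes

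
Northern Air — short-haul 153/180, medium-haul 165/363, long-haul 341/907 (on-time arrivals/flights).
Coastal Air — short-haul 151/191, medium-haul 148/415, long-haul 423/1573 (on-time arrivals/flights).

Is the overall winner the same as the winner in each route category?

Short-haul: Northern Air 153/180 = 85.0%, Coastal Air 151/191 = 79.1% → Northern Air
Medium-haul: Northern Air 165/363 = 45.5%, Coastal Air 148/415 = 35.7% → Northern Air
Long-haul: Northern Air 341/907 = 37.6%, Coastal Air 423/1573 = 26.9% → Northern Air
Overall: Northern Air 659/1450 = 45.4%, Coastal Air 722/2179 = 33.1% → Northern Air
Northern Air wins overall and in every route group — no reversal.

Yes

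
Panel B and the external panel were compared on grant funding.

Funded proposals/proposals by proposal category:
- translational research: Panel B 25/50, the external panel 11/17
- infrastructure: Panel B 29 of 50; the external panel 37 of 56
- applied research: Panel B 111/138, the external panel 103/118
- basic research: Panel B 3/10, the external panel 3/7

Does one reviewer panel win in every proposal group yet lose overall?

No

Translational research: Panel B 25/50 = 50.0%, the external panel 11/17 = 64.7% → the external panel
Infrastructure: Panel B 29/50 = 58.0%, the external panel 37/56 = 66.1% → the external panel
Applied research: Panel B 111/138 = 80.4%, the external panel 103/118 = 87.3% → the external panel
Basic research: Panel B 3/10 = 30.0%, the external panel 3/7 = 42.9% → the external panel
Overall: Panel B 168/248 = 67.7%, the external panel 154/198 = 77.8% → the external panel
The external panel wins overall and in every proposal group — no reversal.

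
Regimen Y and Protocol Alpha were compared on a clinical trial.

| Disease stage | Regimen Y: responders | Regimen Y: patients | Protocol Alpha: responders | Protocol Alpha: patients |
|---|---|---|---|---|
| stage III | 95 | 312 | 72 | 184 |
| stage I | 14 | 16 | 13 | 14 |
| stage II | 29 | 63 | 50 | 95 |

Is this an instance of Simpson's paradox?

Stage III: Regimen Y 95/312 = 30.4%, Protocol Alpha 72/184 = 39.1% → Protocol Alpha
Stage I: Regimen Y 14/16 = 87.5%, Protocol Alpha 13/14 = 92.9% → Protocol Alpha
Stage II: Regimen Y 29/63 = 46.0%, Protocol Alpha 50/95 = 52.6% → Protocol Alpha
Overall: Regimen Y 138/391 = 35.3%, Protocol Alpha 135/293 = 46.1% → Protocol Alpha
Protocol Alpha wins overall and in every disease group — no reversal.

No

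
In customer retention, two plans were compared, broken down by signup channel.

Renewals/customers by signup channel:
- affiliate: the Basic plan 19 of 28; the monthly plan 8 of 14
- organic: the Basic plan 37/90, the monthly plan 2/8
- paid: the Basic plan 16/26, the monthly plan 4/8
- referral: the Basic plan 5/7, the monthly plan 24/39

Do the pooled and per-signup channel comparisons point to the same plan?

No

Affiliate: the Basic plan 19/28 = 67.9%, the monthly plan 8/14 = 57.1% → the Basic plan
Organic: the Basic plan 37/90 = 41.1%, the monthly plan 2/8 = 25.0% → the Basic plan
Paid: the Basic plan 16/26 = 61.5%, the monthly plan 4/8 = 50.0% → the Basic plan
Referral: the Basic plan 5/7 = 71.4%, the monthly plan 24/39 = 61.5% → the Basic plan
Overall: the Basic plan 77/151 = 51.0%, the monthly plan 38/69 = 55.1% → the monthly plan
The Basic plan wins each signup group but the monthly plan wins overall — the comparison reverses. The Basic plan's customers skew toward organic, which has a lower base rate.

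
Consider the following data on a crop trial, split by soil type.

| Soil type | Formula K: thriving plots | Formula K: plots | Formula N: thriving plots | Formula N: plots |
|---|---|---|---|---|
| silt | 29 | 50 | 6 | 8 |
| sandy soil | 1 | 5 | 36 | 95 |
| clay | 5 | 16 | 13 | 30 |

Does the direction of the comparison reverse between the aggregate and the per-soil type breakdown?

Yes

Silt: Formula K 29/50 = 58.0%, Formula N 6/8 = 75.0% → Formula N
Sandy soil: Formula K 1/5 = 20.0%, Formula N 36/95 = 37.9% → Formula N
Clay: Formula K 5/16 = 31.2%, Formula N 13/30 = 43.3% → Formula N
Overall: Formula K 35/71 = 49.3%, Formula N 55/133 = 41.4% → Formula K
Formula N wins each soil group but Formula K wins overall — the comparison reverses. Formula N's plots skew toward sandy soil, which has a lower base rate.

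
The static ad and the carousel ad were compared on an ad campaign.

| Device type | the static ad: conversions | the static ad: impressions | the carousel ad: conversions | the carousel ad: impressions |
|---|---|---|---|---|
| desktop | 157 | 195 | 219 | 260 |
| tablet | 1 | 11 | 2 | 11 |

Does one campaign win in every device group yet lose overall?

No

Desktop: the static ad 157/195 = 80.5%, the carousel ad 219/260 = 84.2% → the carousel ad
Tablet: the static ad 1/11 = 9.1%, the carousel ad 2/11 = 18.2% → the carousel ad
Overall: the static ad 158/206 = 76.7%, the carousel ad 221/271 = 81.5% → the carousel ad
The carousel ad wins overall and in every device group — no reversal.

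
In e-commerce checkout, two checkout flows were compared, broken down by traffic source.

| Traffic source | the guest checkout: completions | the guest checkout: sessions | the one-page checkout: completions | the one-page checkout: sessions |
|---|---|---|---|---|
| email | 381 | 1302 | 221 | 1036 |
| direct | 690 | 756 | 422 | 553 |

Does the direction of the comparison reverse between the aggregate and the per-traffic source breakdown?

Email: the guest checkout 381/1302 = 29.3%, the one-page checkout 221/1036 = 21.3% → the guest checkout
Direct: the guest checkout 690/756 = 91.3%, the one-page checkout 422/553 = 76.3% → the guest checkout
Overall: the guest checkout 1071/2058 = 52.0%, the one-page checkout 643/1589 = 40.5% → the guest checkout
The guest checkout wins overall and in every traffic group — no reversal.

No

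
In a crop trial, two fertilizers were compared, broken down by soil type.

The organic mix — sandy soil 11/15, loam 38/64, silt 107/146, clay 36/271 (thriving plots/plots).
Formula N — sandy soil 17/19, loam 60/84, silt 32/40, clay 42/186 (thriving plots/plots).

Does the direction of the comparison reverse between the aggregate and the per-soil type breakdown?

Sandy soil: the organic mix 11/15 = 73.3%, Formula N 17/19 = 89.5% → Formula N
Loam: the organic mix 38/64 = 59.4%, Formula N 60/84 = 71.4% → Formula N
Silt: the organic mix 107/146 = 73.3%, Formula N 32/40 = 80.0% → Formula N
Clay: the organic mix 36/271 = 13.3%, Formula N 42/186 = 22.6% → Formula N
Overall: the organic mix 192/496 = 38.7%, Formula N 151/329 = 45.9% → Formula N
Formula N wins overall and in every soil group — no reversal.

No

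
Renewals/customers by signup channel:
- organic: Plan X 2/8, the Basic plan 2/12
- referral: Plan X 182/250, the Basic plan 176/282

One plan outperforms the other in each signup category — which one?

Organic: Plan X 2/8 = 25.0%, the Basic plan 2/12 = 16.7% → Plan X
Referral: Plan X 182/250 = 72.8%, the Basic plan 176/282 = 62.4% → Plan X
Plan X has the higher rate in both groups.

Plan X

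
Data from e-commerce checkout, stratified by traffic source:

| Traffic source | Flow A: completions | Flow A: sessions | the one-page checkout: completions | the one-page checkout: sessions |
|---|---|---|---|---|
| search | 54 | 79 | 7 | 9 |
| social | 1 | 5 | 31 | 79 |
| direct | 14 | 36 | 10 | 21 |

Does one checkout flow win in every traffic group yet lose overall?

Search: Flow A 54/79 = 68.4%, the one-page checkout 7/9 = 77.8% → the one-page checkout
Social: Flow A 1/5 = 20.0%, the one-page checkout 31/79 = 39.2% → the one-page checkout
Direct: Flow A 14/36 = 38.9%, the one-page checkout 10/21 = 47.6% → the one-page checkout
Overall: Flow A 69/120 = 57.5%, the one-page checkout 48/109 = 44.0% → Flow A
The one-page checkout wins each traffic group but Flow A wins overall — the comparison reverses. The one-page checkout's sessions skew toward social, which has a lower base rate.

Yes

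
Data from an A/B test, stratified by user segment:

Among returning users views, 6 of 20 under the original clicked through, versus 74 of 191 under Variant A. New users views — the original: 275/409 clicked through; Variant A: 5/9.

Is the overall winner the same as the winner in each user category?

No

Returning users: the original 6/20 = 30.0%, Variant A 74/191 = 38.7% → Variant A
New users: the original 275/409 = 67.2%, Variant A 5/9 = 55.6% → the original
Overall: the original 281/429 = 65.5%, Variant A 79/200 = 39.5% → the original
Neither sweeps: the original wins 1 of 2 groups, Variant A wins 1. The original wins overall but not every group — no Simpson reversal.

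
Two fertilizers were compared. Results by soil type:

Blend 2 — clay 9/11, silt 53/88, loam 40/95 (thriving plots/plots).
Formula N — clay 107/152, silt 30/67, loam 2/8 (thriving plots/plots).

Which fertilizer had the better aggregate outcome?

Formula N

Clay: Blend 2 9/11 = 81.8%, Formula N 107/152 = 70.4% → Blend 2
Silt: Blend 2 53/88 = 60.2%, Formula N 30/67 = 44.8% → Blend 2
Loam: Blend 2 40/95 = 42.1%, Formula N 2/8 = 25.0% → Blend 2
Overall: Blend 2 102/194 = 52.6%, Formula N 139/227 = 61.2% → Formula N
(Blend 2 wins every soil group but Formula N wins overall — Blend 2's plots skew toward the low-rate loam group.)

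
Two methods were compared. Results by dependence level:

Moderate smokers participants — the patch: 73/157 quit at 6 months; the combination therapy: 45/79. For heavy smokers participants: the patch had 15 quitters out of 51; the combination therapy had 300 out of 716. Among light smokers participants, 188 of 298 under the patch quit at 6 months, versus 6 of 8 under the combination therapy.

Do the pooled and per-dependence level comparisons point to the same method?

No

Moderate smokers: the patch 73/157 = 46.5%, the combination therapy 45/79 = 57.0% → the combination therapy
Heavy smokers: the patch 15/51 = 29.4%, the combination therapy 300/716 = 41.9% → the combination therapy
Light smokers: the patch 188/298 = 63.1%, the combination therapy 6/8 = 75.0% → the combination therapy
Overall: the patch 276/506 = 54.5%, the combination therapy 351/803 = 43.7% → the patch
The combination therapy wins each dependence group but the patch wins overall — the comparison reverses. The combination therapy's participants skew toward heavy smokers, which has a lower base rate.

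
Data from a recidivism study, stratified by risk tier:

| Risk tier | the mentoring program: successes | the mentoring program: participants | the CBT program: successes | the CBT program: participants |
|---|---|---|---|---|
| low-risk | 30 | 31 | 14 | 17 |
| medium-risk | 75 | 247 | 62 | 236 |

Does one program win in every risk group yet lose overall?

No

Low-risk: the mentoring program 30/31 = 96.8%, the CBT program 14/17 = 82.4% → the mentoring program
Medium-risk: the mentoring program 75/247 = 30.4%, the CBT program 62/236 = 26.3% → the mentoring program
Overall: the mentoring program 105/278 = 37.8%, the CBT program 76/253 = 30.0% → the mentoring program
The mentoring program wins overall and in every risk group — no reversal.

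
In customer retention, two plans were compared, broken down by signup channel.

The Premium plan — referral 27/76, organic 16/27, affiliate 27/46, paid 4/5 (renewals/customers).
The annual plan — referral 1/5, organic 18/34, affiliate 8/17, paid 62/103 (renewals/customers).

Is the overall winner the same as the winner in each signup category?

No

Referral: the Premium plan 27/76 = 35.5%, the annual plan 1/5 = 20.0% → the Premium plan
Organic: the Premium plan 16/27 = 59.3%, the annual plan 18/34 = 52.9% → the Premium plan
Affiliate: the Premium plan 27/46 = 58.7%, the annual plan 8/17 = 47.1% → the Premium plan
Paid: the Premium plan 4/5 = 80.0%, the annual plan 62/103 = 60.2% → the Premium plan
Overall: the Premium plan 74/154 = 48.1%, the annual plan 89/159 = 56.0% → the annual plan
The Premium plan wins each signup group but the annual plan wins overall — the comparison reverses. The Premium plan's customers skew toward referral, which has a lower base rate.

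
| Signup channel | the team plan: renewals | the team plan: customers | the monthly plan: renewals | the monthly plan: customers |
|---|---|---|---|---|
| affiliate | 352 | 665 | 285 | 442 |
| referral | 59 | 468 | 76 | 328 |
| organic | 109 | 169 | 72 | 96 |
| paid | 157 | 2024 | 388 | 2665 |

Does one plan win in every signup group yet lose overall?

Affiliate: the team plan 352/665 = 52.9%, the monthly plan 285/442 = 64.5% → the monthly plan
Referral: the team plan 59/468 = 12.6%, the monthly plan 76/328 = 23.2% → the monthly plan
Organic: the team plan 109/169 = 64.5%, the monthly plan 72/96 = 75.0% → the monthly plan
Paid: the team plan 157/2024 = 7.8%, the monthly plan 388/2665 = 14.6% → the monthly plan
Overall: the team plan 677/3326 = 20.4%, the monthly plan 821/3531 = 23.3% → the monthly plan
The monthly plan wins overall and in every signup group — no reversal.

No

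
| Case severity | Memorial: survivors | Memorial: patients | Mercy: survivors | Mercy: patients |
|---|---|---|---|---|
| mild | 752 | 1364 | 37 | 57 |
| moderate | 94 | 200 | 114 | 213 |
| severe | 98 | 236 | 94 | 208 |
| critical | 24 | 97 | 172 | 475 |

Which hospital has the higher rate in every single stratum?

Mercy

Mild: Memorial 752/1364 = 55.1%, Mercy 37/57 = 64.9% → Mercy
Moderate: Memorial 94/200 = 47.0%, Mercy 114/213 = 53.5% → Mercy
Severe: Memorial 98/236 = 41.5%, Mercy 94/208 = 45.2% → Mercy
Critical: Memorial 24/97 = 24.7%, Mercy 172/475 = 36.2% → Mercy
Mercy has the higher rate in all 4 groups.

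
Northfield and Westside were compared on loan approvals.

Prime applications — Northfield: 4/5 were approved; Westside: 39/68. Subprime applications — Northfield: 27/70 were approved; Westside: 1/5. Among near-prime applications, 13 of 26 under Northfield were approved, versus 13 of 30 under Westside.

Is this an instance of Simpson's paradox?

Yes

Prime: Northfield 4/5 = 80.0%, Westside 39/68 = 57.4% → Northfield
Subprime: Northfield 27/70 = 38.6%, Westside 1/5 = 20.0% → Northfield
Near-prime: Northfield 13/26 = 50.0%, Westside 13/30 = 43.3% → Northfield
Overall: Northfield 44/101 = 43.6%, Westside 53/103 = 51.5% → Westside
Northfield wins each credit group but Westside wins overall — the comparison reverses. Northfield's applications skew toward subprime, which has a lower base rate.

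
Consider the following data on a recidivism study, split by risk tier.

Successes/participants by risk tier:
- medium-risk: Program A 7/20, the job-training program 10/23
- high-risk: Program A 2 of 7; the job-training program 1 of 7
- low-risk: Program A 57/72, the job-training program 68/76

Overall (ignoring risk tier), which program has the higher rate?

the job-training program

Medium-risk: Program A 7/20 = 35.0%, the job-training program 10/23 = 43.5% → the job-training program
High-risk: Program A 2/7 = 28.6%, the job-training program 1/7 = 14.3% → Program A
Low-risk: Program A 57/72 = 79.2%, the job-training program 68/76 = 89.5% → the job-training program
Overall: Program A 66/99 = 66.7%, the job-training program 79/106 = 74.5% → the job-training program
(Neither sweeps every risk group, but the job-training program has the higher pooled rate.)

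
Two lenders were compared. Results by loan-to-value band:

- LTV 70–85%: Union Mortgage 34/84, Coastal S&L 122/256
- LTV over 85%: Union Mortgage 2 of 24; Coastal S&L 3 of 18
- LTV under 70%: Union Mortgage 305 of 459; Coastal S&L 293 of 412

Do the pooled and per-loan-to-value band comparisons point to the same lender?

Yes

LTV 70–85%: Union Mortgage 34/84 = 40.5%, Coastal S&L 122/256 = 47.7% → Coastal S&L
LTV over 85%: Union Mortgage 2/24 = 8.3%, Coastal S&L 3/18 = 16.7% → Coastal S&L
LTV under 70%: Union Mortgage 305/459 = 66.4%, Coastal S&L 293/412 = 71.1% → Coastal S&L
Overall: Union Mortgage 341/567 = 60.1%, Coastal S&L 418/686 = 60.9% → Coastal S&L
Coastal S&L wins overall and in every loan-to-value group — no reversal.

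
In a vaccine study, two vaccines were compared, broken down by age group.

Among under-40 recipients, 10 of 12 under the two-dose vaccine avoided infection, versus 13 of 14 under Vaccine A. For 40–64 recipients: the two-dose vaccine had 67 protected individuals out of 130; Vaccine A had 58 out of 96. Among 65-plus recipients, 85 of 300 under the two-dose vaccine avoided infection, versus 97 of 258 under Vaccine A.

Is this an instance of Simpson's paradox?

Under-40: the two-dose vaccine 10/12 = 83.3%, Vaccine A 13/14 = 92.9% → Vaccine A
40–64: the two-dose vaccine 67/130 = 51.5%, Vaccine A 58/96 = 60.4% → Vaccine A
65-plus: the two-dose vaccine 85/300 = 28.3%, Vaccine A 97/258 = 37.6% → Vaccine A
Overall: the two-dose vaccine 162/442 = 36.7%, Vaccine A 168/368 = 45.7% → Vaccine A
Vaccine A wins overall and in every age group — no reversal.

No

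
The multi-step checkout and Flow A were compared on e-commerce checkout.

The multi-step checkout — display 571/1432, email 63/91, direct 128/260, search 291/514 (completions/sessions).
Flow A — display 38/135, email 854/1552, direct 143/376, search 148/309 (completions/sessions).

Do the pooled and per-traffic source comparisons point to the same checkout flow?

Display: the multi-step checkout 571/1432 = 39.9%, Flow A 38/135 = 28.1% → the multi-step checkout
Email: the multi-step checkout 63/91 = 69.2%, Flow A 854/1552 = 55.0% → the multi-step checkout
Direct: the multi-step checkout 128/260 = 49.2%, Flow A 143/376 = 38.0% → the multi-step checkout
Search: the multi-step checkout 291/514 = 56.6%, Flow A 148/309 = 47.9% → the multi-step checkout
Overall: the multi-step checkout 1053/2297 = 45.8%, Flow A 1183/2372 = 49.9% → Flow A
The multi-step checkout wins each traffic group but Flow A wins overall — the comparison reverses. The multi-step checkout's sessions skew toward display, which has a lower base rate.

No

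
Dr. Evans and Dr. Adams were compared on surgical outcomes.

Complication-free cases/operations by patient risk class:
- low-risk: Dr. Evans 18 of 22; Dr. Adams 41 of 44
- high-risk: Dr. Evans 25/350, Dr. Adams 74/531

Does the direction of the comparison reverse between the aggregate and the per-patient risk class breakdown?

Low-risk: Dr. Evans 18/22 = 81.8%, Dr. Adams 41/44 = 93.2% → Dr. Adams
High-risk: Dr. Evans 25/350 = 7.1%, Dr. Adams 74/531 = 13.9% → Dr. Adams
Overall: Dr. Evans 43/372 = 11.6%, Dr. Adams 115/575 = 20.0% → Dr. Adams
Dr. Adams wins overall and in every patient risk group — no reversal.

No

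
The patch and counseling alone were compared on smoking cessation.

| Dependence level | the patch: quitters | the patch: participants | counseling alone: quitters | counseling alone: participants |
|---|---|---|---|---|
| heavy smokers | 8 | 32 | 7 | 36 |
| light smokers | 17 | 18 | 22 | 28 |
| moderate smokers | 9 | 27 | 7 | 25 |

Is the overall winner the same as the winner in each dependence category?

Yes

Heavy smokers: the patch 8/32 = 25.0%, counseling alone 7/36 = 19.4% → the patch
Light smokers: the patch 17/18 = 94.4%, counseling alone 22/28 = 78.6% → the patch
Moderate smokers: the patch 9/27 = 33.3%, counseling alone 7/25 = 28.0% → the patch
Overall: the patch 34/77 = 44.2%, counseling alone 36/89 = 40.4% → the patch
The patch wins overall and in every dependence group — no reversal.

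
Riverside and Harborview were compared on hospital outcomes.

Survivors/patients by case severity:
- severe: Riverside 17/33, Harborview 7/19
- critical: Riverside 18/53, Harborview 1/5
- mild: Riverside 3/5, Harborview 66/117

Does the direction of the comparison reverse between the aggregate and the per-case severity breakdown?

Yes

Severe: Riverside 17/33 = 51.5%, Harborview 7/19 = 36.8% → Riverside
Critical: Riverside 18/53 = 34.0%, Harborview 1/5 = 20.0% → Riverside
Mild: Riverside 3/5 = 60.0%, Harborview 66/117 = 56.4% → Riverside
Overall: Riverside 38/91 = 41.8%, Harborview 74/141 = 52.5% → Harborview
Riverside wins each case group but Harborview wins overall — the comparison reverses. Riverside's patients skew toward critical, which has a lower base rate.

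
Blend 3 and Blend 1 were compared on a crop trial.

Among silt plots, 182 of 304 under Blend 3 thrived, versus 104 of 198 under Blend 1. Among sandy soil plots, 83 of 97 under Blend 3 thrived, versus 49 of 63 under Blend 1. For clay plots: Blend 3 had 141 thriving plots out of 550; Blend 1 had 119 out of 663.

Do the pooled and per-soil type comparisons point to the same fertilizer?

Yes

Silt: Blend 3 182/304 = 59.9%, Blend 1 104/198 = 52.5% → Blend 3
Sandy soil: Blend 3 83/97 = 85.6%, Blend 1 49/63 = 77.8% → Blend 3
Clay: Blend 3 141/550 = 25.6%, Blend 1 119/663 = 17.9% → Blend 3
Overall: Blend 3 406/951 = 42.7%, Blend 1 272/924 = 29.4% → Blend 3
Blend 3 wins overall and in every soil group — no reversal.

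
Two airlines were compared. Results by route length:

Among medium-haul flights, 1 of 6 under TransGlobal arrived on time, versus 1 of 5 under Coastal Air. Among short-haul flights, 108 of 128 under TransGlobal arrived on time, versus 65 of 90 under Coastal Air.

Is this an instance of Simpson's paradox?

No

Medium-haul: TransGlobal 1/6 = 16.7%, Coastal Air 1/5 = 20.0% → Coastal Air
Short-haul: TransGlobal 108/128 = 84.4%, Coastal Air 65/90 = 72.2% → TransGlobal
Overall: TransGlobal 109/134 = 81.3%, Coastal Air 66/95 = 69.5% → TransGlobal
Neither sweeps: TransGlobal wins 1 of 2 groups, Coastal Air wins 1. TransGlobal wins overall but not every group — no Simpson reversal.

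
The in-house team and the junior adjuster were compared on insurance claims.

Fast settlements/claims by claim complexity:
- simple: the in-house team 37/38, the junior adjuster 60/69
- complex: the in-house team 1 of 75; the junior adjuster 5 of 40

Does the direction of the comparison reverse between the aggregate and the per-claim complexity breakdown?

Simple: the in-house team 37/38 = 97.4%, the junior adjuster 60/69 = 87.0% → the in-house team
Complex: the in-house team 1/75 = 1.3%, the junior adjuster 5/40 = 12.5% → the junior adjuster
Overall: the in-house team 38/113 = 33.6%, the junior adjuster 65/109 = 59.6% → the junior adjuster
Neither sweeps: the in-house team wins 1 of 2 groups, the junior adjuster wins 1. The junior adjuster wins overall but not every group — no Simpson reversal.

No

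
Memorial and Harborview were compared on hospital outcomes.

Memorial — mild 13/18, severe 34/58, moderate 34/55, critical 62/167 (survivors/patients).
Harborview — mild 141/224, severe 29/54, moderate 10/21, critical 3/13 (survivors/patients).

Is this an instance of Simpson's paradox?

Mild: Memorial 13/18 = 72.2%, Harborview 141/224 = 62.9% → Memorial
Severe: Memorial 34/58 = 58.6%, Harborview 29/54 = 53.7% → Memorial
Moderate: Memorial 34/55 = 61.8%, Harborview 10/21 = 47.6% → Memorial
Critical: Memorial 62/167 = 37.1%, Harborview 3/13 = 23.1% → Memorial
Overall: Memorial 143/298 = 48.0%, Harborview 183/312 = 58.7% → Harborview
Memorial wins each case group but Harborview wins overall — the comparison reverses. Memorial's patients skew toward critical, which has a lower base rate.

Yes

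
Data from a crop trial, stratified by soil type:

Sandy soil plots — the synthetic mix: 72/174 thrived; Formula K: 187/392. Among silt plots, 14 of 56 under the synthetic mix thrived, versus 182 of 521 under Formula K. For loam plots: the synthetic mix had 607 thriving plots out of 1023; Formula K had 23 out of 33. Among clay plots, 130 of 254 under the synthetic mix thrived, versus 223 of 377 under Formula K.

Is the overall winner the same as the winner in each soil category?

No

Sandy soil: the synthetic mix 72/174 = 41.4%, Formula K 187/392 = 47.7% → Formula K
Silt: the synthetic mix 14/56 = 25.0%, Formula K 182/521 = 34.9% → Formula K
Loam: the synthetic mix 607/1023 = 59.3%, Formula K 23/33 = 69.7% → Formula K
Clay: the synthetic mix 130/254 = 51.2%, Formula K 223/377 = 59.2% → Formula K
Overall: the synthetic mix 823/1507 = 54.6%, Formula K 615/1323 = 46.5% → the synthetic mix
Formula K wins each soil group but the synthetic mix wins overall — the comparison reverses. Formula K's plots skew toward silt, which has a lower base rate.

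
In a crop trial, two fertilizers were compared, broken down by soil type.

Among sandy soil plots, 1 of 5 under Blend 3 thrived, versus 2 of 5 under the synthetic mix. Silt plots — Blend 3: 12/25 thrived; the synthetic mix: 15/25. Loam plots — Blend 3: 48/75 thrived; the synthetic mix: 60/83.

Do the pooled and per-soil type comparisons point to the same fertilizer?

Sandy soil: Blend 3 1/5 = 20.0%, the synthetic mix 2/5 = 40.0% → the synthetic mix
Silt: Blend 3 12/25 = 48.0%, the synthetic mix 15/25 = 60.0% → the synthetic mix
Loam: Blend 3 48/75 = 64.0%, the synthetic mix 60/83 = 72.3% → the synthetic mix
Overall: Blend 3 61/105 = 58.1%, the synthetic mix 77/113 = 68.1% → the synthetic mix
The synthetic mix wins overall and in every soil group — no reversal.

Yes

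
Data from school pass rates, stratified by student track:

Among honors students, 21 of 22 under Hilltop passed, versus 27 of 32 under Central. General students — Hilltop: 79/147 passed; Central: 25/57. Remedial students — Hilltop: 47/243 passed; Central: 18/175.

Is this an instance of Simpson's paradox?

Honors: Hilltop 21/22 = 95.5%, Central 27/32 = 84.4% → Hilltop
General: Hilltop 79/147 = 53.7%, Central 25/57 = 43.9% → Hilltop
Remedial: Hilltop 47/243 = 19.3%, Central 18/175 = 10.3% → Hilltop
Overall: Hilltop 147/412 = 35.7%, Central 70/264 = 26.5% → Hilltop
Hilltop wins overall and in every student group — no reversal.

No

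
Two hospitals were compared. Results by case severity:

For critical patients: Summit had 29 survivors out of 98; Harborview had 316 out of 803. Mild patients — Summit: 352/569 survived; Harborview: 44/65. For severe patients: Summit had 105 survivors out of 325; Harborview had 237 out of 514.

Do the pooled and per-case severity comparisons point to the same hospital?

Critical: Summit 29/98 = 29.6%, Harborview 316/803 = 39.4% → Harborview
Mild: Summit 352/569 = 61.9%, Harborview 44/65 = 67.7% → Harborview
Severe: Summit 105/325 = 32.3%, Harborview 237/514 = 46.1% → Harborview
Overall: Summit 486/992 = 49.0%, Harborview 597/1382 = 43.2% → Summit
Harborview wins each case group but Summit wins overall — the comparison reverses. Harborview's patients skew toward critical, which has a lower base rate.

No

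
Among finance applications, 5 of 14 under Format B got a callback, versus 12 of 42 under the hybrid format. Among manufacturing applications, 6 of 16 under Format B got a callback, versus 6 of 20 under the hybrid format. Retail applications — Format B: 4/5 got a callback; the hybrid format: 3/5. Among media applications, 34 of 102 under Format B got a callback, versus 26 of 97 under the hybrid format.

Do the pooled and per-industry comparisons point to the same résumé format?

Finance: Format B 5/14 = 35.7%, the hybrid format 12/42 = 28.6% → Format B
Manufacturing: Format B 6/16 = 37.5%, the hybrid format 6/20 = 30.0% → Format B
Retail: Format B 4/5 = 80.0%, the hybrid format 3/5 = 60.0% → Format B
Media: Format B 34/102 = 33.3%, the hybrid format 26/97 = 26.8% → Format B
Overall: Format B 49/137 = 35.8%, the hybrid format 47/164 = 28.7% → Format B
Format B wins overall and in every industry group — no reversal.

Yes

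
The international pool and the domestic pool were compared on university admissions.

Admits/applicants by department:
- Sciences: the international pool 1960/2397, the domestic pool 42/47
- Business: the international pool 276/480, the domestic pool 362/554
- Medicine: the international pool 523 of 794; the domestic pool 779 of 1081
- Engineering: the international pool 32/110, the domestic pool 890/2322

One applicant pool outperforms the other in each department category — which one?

Sciences: the international pool 1960/2397 = 81.8%, the domestic pool 42/47 = 89.4% → the domestic pool
Business: the international pool 276/480 = 57.5%, the domestic pool 362/554 = 65.3% → the domestic pool
Medicine: the international pool 523/794 = 65.9%, the domestic pool 779/1081 = 72.1% → the domestic pool
Engineering: the international pool 32/110 = 29.1%, the domestic pool 890/2322 = 38.3% → the domestic pool
The domestic pool has the higher rate in all 4 groups.

the domestic pool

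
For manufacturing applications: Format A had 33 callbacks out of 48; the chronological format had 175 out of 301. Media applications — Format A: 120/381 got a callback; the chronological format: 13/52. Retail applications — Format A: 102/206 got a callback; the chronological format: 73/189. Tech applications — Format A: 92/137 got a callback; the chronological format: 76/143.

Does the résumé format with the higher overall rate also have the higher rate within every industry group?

Manufacturing: Format A 33/48 = 68.8%, the chronological format 175/301 = 58.1% → Format A
Media: Format A 120/381 = 31.5%, the chronological format 13/52 = 25.0% → Format A
Retail: Format A 102/206 = 49.5%, the chronological format 73/189 = 38.6% → Format A
Tech: Format A 92/137 = 67.2%, the chronological format 76/143 = 53.1% → Format A
Overall: Format A 347/772 = 44.9%, the chronological format 337/685 = 49.2% → the chronological format
Format A wins each industry group but the chronological format wins overall — the comparison reverses. Format A's applications skew toward media, which has a lower base rate.

No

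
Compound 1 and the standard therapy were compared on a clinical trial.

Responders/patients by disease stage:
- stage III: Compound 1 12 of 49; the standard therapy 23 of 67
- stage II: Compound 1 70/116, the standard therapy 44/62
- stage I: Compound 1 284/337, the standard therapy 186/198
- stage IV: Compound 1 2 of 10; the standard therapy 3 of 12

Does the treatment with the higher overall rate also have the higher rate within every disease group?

Yes

Stage III: Compound 1 12/49 = 24.5%, the standard therapy 23/67 = 34.3% → the standard therapy
Stage II: Compound 1 70/116 = 60.3%, the standard therapy 44/62 = 71.0% → the standard therapy
Stage I: Compound 1 284/337 = 84.3%, the standard therapy 186/198 = 93.9% → the standard therapy
Stage IV: Compound 1 2/10 = 20.0%, the standard therapy 3/12 = 25.0% → the standard therapy
Overall: Compound 1 368/512 = 71.9%, the standard therapy 256/339 = 75.5% → the standard therapy
The standard therapy wins overall and in every disease group — no reversal.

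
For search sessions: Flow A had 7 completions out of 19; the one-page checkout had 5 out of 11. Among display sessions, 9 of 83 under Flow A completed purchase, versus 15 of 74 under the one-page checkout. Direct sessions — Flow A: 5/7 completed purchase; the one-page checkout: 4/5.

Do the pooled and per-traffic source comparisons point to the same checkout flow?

Search: Flow A 7/19 = 36.8%, the one-page checkout 5/11 = 45.5% → the one-page checkout
Display: Flow A 9/83 = 10.8%, the one-page checkout 15/74 = 20.3% → the one-page checkout
Direct: Flow A 5/7 = 71.4%, the one-page checkout 4/5 = 80.0% → the one-page checkout
Overall: Flow A 21/109 = 19.3%, the one-page checkout 24/90 = 26.7% → the one-page checkout
The one-page checkout wins overall and in every traffic group — no reversal.

Yes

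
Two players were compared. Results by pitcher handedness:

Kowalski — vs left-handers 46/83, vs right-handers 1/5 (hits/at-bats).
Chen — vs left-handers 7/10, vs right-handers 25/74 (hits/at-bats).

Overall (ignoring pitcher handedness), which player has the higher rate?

Kowalski

Vs left-handers: Kowalski 46/83 = 55.4%, Chen 7/10 = 70.0% → Chen
Vs right-handers: Kowalski 1/5 = 20.0%, Chen 25/74 = 33.8% → Chen
Overall: Kowalski 47/88 = 53.4%, Chen 32/84 = 38.1% → Kowalski
(Chen wins every pitcher group but Kowalski wins overall — Chen's at-bats skew toward the low-rate vs right-handers group.)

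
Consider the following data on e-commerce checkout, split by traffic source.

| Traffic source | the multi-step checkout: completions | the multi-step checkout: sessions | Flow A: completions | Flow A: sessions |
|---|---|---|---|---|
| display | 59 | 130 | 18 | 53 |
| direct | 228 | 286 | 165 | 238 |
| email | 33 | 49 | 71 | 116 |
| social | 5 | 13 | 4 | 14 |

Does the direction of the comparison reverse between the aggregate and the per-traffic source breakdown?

No

Display: the multi-step checkout 59/130 = 45.4%, Flow A 18/53 = 34.0% → the multi-step checkout
Direct: the multi-step checkout 228/286 = 79.7%, Flow A 165/238 = 69.3% → the multi-step checkout
Email: the multi-step checkout 33/49 = 67.3%, Flow A 71/116 = 61.2% → the multi-step checkout
Social: the multi-step checkout 5/13 = 38.5%, Flow A 4/14 = 28.6% → the multi-step checkout
Overall: the multi-step checkout 325/478 = 68.0%, Flow A 258/421 = 61.3% → the multi-step checkout
The multi-step checkout wins overall and in every traffic group — no reversal.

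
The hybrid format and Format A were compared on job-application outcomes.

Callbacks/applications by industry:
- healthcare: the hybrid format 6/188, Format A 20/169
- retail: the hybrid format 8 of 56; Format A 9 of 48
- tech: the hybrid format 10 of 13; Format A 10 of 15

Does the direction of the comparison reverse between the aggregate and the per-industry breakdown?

Healthcare: the hybrid format 6/188 = 3.2%, Format A 20/169 = 11.8% → Format A
Retail: the hybrid format 8/56 = 14.3%, Format A 9/48 = 18.8% → Format A
Tech: the hybrid format 10/13 = 76.9%, Format A 10/15 = 66.7% → the hybrid format
Overall: the hybrid format 24/257 = 9.3%, Format A 39/232 = 16.8% → Format A
Neither sweeps: the hybrid format wins 1 of 3 groups, Format A wins 2. Format A wins overall but not every group — no Simpson reversal.

No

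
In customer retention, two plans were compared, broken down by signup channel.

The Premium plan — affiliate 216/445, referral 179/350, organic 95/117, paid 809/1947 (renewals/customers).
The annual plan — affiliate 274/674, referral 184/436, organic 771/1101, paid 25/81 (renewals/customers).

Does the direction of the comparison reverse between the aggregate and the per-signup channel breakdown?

Affiliate: the Premium plan 216/445 = 48.5%, the annual plan 274/674 = 40.7% → the Premium plan
Referral: the Premium plan 179/350 = 51.1%, the annual plan 184/436 = 42.2% → the Premium plan
Organic: the Premium plan 95/117 = 81.2%, the annual plan 771/1101 = 70.0% → the Premium plan
Paid: the Premium plan 809/1947 = 41.6%, the annual plan 25/81 = 30.9% → the Premium plan
Overall: the Premium plan 1299/2859 = 45.4%, the annual plan 1254/2292 = 54.7% → the annual plan
The Premium plan wins each signup group but the annual plan wins overall — the comparison reverses. The Premium plan's customers skew toward paid, which has a lower base rate.

Yes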